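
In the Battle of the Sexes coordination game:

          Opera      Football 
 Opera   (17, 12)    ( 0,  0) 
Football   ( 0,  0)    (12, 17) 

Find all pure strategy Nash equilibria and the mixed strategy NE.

Pure NE: (Opera, Opera) and (Football, Football); Mixed NE: p = 0.5862, q = 0.4138

Work:
Check pure NE:
(Opera, Opera): (17, 12) - no unilateral deviation beneficial
(Football, Football): (12, 17) - no unilateral deviation beneficial
Mixed NE: P1 plays Opera with p = 0.5862, P2 plays Opera with q = 0.4138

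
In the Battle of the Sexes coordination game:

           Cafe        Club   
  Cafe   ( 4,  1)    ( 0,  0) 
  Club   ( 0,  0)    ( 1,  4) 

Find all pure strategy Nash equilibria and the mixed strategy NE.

Pure NE: (Cafe, Cafe) and (Club, Club); Mixed NE: p = 0.8, q = 0.2

Work:
Check pure NE:
(Cafe, Cafe): (4, 1) - no unilateral deviation beneficial
(Club, Club): (1, 4) - no unilateral deviation beneficial
Mixed NE: P1 plays Cafe with p = 0.8, P2 plays Cafe with q = 0.2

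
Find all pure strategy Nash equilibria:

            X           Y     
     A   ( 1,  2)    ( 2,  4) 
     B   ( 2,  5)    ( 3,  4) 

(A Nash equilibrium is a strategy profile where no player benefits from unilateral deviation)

Nash equilibrium: (B, X)

Work:
Best responses:
  P1 vs X: payoffs [1, 2] → best response B (payoff 2)
  P1 vs Y: payoffs [2, 3] → best response B (payoff 3)
  P2 vs A: payoffs [2, 4] → best response Y (payoff 4)
  P2 vs B: payoffs [5, 4] → best response X (payoff 5)
Mutual best responses: (B,X) → Nash equilibria.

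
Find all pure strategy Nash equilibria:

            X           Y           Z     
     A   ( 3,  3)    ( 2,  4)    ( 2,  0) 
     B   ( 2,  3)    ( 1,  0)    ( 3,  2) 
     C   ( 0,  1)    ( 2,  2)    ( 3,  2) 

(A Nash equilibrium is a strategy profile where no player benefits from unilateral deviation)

Nash equilibrium: (A, Y), (C, Y), (C, Z)

Work:
Best responses:
  P1 vs X: payoffs [3, 2, 0] → best response A (payoff 3)
  P1 vs Y: payoffs [2, 1, 2] → best response A/C (payoff 2)
  P1 vs Z: payoffs [2, 3, 3] → best response B/C (payoff 3)
  P2 vs A: payoffs [3, 4, 0] → best response Y (payoff 4)
  P2 vs B: payoffs [3, 0, 2] → best response X (payoff 3)
  P2 vs C: payoffs [1, 2, 2] → best response Y/Z (payoff 2)
Mutual best responses: (A,Y), (C,Y), (C,Z) → Nash equilibria.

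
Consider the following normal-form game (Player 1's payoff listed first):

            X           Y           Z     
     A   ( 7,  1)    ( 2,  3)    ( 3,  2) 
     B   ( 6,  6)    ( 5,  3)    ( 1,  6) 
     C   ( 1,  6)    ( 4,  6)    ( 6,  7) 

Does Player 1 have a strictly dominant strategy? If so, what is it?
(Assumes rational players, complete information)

No strictly dominant strategy exists for Player 1

Work:
A strategy strictly dominates another if it gives a strictly higher payoff against every opponent action. Compare each pair of P1's strategies column-by-column:
  A vs B: [7 vs 6, 2 vs 5, 3 vs 1] → A does not strictly dominate B (column Y: 2 ≤ 5)
  A vs C: [7 vs 1, 2 vs 4, 3 vs 6] → A does not strictly dominate C (column Y: 2 ≤ 4)
  B vs A: [6 vs 7, 5 vs 2, 1 vs 3] → B does not strictly dominate A (column X: 6 ≤ 7)
  B vs C: [6 vs 1, 5 vs 4, 1 vs 6] → B does not strictly dominate C (column Z: 1 ≤ 6)
  C vs A: [1 vs 7, 4 vs 2, 6 vs 3] → C does not strictly dominate A (column X: 1 ≤ 7)
  C vs B: [1 vs 6, 4 vs 5, 6 vs 1] → C does not strictly dominate B (column X: 1 ≤ 6)
No single strategy strictly dominates all others → no strictly dominant strategy.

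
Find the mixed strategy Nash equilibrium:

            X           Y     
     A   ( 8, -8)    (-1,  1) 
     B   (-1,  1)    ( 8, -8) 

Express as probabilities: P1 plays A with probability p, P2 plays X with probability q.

p = 0.5, q = 0.5

Work:
Find probabilities that make opponent indifferent:
P2 chooses q to make P1 indifferent between A and B
P1 chooses p to make P2 indifferent between X and Y
Mixed NE: P1 plays (A: 0.5, B: 0.5), P2 plays (X: 0.5, Y: 0.5)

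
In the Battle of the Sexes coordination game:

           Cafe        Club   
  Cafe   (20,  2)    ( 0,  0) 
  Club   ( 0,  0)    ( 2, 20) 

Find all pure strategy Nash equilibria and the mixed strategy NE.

Pure NE: (Cafe, Cafe) and (Club, Club); Mixed NE: p = 0.9091, q = 0.0909

Work:
Check pure NE:
(Cafe, Cafe): (20, 2) - no unilateral deviation beneficial
(Club, Club): (2, 20) - no unilateral deviation beneficial
Mixed NE: P1 plays Cafe with p = 0.9091, P2 plays Cafe with q = 0.0909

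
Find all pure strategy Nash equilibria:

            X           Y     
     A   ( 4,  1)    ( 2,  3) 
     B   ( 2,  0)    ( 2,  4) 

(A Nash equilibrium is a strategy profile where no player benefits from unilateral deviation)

Nash equilibrium: (A, Y), (B, Y)

Work:
Best responses:
  P1 vs X: payoffs [4, 2] → best response A (payoff 4)
  P1 vs Y: payoffs [2, 2] → best response A/B (payoff 2)
  P2 vs A: payoffs [1, 3] → best response Y (payoff 3)
  P2 vs B: payoffs [0, 4] → best response Y (payoff 4)
Mutual best responses: (A,Y), (B,Y) → Nash equilibria.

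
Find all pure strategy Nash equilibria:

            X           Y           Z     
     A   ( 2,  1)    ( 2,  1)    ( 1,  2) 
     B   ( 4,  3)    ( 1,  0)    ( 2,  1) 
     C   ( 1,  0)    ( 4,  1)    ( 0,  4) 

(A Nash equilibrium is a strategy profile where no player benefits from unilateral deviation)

Nash equilibrium: (B, X)

Work:
Best responses:
  P1 vs X: payoffs [2, 4, 1] → best response B (payoff 4)
  P1 vs Y: payoffs [2, 1, 4] → best response C (payoff 4)
  P1 vs Z: payoffs [1, 2, 0] → best response B (payoff 2)
  P2 vs A: payoffs [1, 1, 2] → best response Z (payoff 2)
  P2 vs B: payoffs [3, 0, 1] → best response X (payoff 3)
  P2 vs C: payoffs [0, 1, 4] → best response Z (payoff 4)
Mutual best responses: (B,X) → Nash equilibria.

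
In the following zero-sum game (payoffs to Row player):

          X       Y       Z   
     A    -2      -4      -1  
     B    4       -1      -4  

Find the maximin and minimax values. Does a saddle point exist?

Maximin = -4, Minimax = -1, Saddle: False

Work:
Row minimums: [-4, -4] → maximin = -4
Column maximums: [4, -1, -1] → minimax = -1
No saddle point (maximin ≠ minimax). Mixed strategy needed.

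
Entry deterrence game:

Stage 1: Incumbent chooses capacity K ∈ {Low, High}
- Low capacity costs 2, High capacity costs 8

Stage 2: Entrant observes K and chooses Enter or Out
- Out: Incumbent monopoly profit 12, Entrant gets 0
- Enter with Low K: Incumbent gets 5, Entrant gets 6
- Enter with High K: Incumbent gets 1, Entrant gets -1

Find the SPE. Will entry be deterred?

SPE: (High, Enter|Low, Out|High); Entry deterred. Incumbent net profit = 4

Work:
After Low K: Entrant enters (6 > 0)
After High K: Entrant stays out (-1 < 0)
Incumbent: Low → 5−2=3, High → 12−8=4
Incumbent chooses High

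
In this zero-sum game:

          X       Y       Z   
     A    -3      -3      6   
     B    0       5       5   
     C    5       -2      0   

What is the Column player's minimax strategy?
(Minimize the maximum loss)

Column should play X or Y (all achieve the minimum), value = 5

Work:
Column player minimizes Row's maximum payoff:
Column X: max payoff to Row = 5
Column Y: max payoff to Row = 5
Column Z: max payoff to Row = 6
Minimum is 5, achieved by columns X, Y (tied).
Each of X or Y is a minimax strategy.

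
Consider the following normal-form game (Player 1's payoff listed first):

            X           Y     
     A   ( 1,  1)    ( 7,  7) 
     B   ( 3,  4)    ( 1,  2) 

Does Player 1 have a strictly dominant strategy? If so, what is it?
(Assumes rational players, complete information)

No strictly dominant strategy exists for Player 1

Work:
A strategy strictly dominates another if it gives a strictly higher payoff against every opponent action. Compare each pair of P1's strategies column-by-column:
  A vs B: [1 vs 3, 7 vs 1] → A does not strictly dominate B (column X: 1 ≤ 3)
  B vs A: [3 vs 1, 1 vs 7] → B does not strictly dominate A (column Y: 1 ≤ 7)
No single strategy strictly dominates all others → no strictly dominant strategy.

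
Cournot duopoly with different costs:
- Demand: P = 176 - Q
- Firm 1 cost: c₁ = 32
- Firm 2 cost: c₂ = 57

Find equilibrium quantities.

q₁* = 56.33, q₂* = 31.33

Work:
Reaction: q₁ = (176 - 32 - q₂)/2
Reaction: q₂ = (176 - 57 - q₁)/2
Solve simultaneously:
q₁* = (176 - 2×32 + 57)/3 = 56.33
q₂* = (176 - 2×57 + 32)/3 = 31.33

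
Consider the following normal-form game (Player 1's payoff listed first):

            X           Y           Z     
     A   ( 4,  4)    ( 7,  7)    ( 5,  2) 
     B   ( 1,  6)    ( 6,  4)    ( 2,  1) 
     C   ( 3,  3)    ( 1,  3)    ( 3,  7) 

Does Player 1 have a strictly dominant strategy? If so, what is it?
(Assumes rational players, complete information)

Yes, Player 1's strictly dominant strategy is A

Work:
A strategy strictly dominates another if it gives a strictly higher payoff against every opponent action. Compare each pair of P1's strategies column-by-column:
  A vs B: [4 vs 1, 7 vs 6, 5 vs 2] → A strictly dominates B
  A vs C: [4 vs 3, 7 vs 1, 5 vs 3] → A strictly dominates C
  B vs A: [1 vs 4, 6 vs 7, 2 vs 5] → B does not strictly dominate A (column X: 1 ≤ 4)
  B vs C: [1 vs 3, 6 vs 1, 2 vs 3] → B does not strictly dominate C (column X: 1 ≤ 3)
  C vs A: [3 vs 4, 1 vs 7, 3 vs 5] → C does not strictly dominate A (column X: 3 ≤ 4)
  C vs B: [3 vs 1, 1 vs 6, 3 vs 2] → C does not strictly dominate B (column Y: 1 ≤ 6)
A strictly dominates every other strategy → strictly dominant.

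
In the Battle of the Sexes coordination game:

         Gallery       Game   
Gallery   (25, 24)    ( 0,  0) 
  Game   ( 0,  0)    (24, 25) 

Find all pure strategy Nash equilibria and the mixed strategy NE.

Pure NE: (Gallery, Gallery) and (Game, Game); Mixed NE: p = 0.5102, q = 0.4898

Work:
Check pure NE:
(Gallery, Gallery): (25, 24) - no unilateral deviation beneficial
(Game, Game): (24, 25) - no unilateral deviation beneficial
Mixed NE: P1 plays Gallery with p = 0.5102, P2 plays Gallery with q = 0.4898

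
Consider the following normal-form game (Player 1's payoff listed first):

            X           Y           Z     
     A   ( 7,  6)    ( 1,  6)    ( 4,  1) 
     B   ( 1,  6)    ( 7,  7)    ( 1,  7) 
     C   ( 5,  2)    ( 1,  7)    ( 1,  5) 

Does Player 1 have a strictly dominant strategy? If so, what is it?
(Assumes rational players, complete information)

No strictly dominant strategy exists for Player 1

Work:
A strategy strictly dominates another if it gives a strictly higher payoff against every opponent action. Compare each pair of P1's strategies column-by-column:
  A vs B: [7 vs 1, 1 vs 7, 4 vs 1] → A does not strictly dominate B (column Y: 1 ≤ 7)
  A vs C: [7 vs 5, 1 vs 1, 4 vs 1] → A does not strictly dominate C (column Y: 1 ≤ 1)
  B vs A: [1 vs 7, 7 vs 1, 1 vs 4] → B does not strictly dominate A (column X: 1 ≤ 7)
  B vs C: [1 vs 5, 7 vs 1, 1 vs 1] → B does not strictly dominate C (column X: 1 ≤ 5)
  C vs A: [5 vs 7, 1 vs 1, 1 vs 4] → C does not strictly dominate A (column X: 5 ≤ 7)
  C vs B: [5 vs 1, 1 vs 7, 1 vs 1] → C does not strictly dominate B (column Y: 1 ≤ 7)
No single strategy strictly dominates all others → no strictly dominant strategy.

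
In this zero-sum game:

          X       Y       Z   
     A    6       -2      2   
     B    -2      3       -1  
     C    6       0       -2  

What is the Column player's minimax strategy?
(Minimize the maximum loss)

Column should play Z, value = 2

Work:
Column player minimizes Row's maximum payoff:
Column X: max payoff to Row = 6
Column Y: max payoff to Row = 3
Column Z: max payoff to Row = 2
Minimum is 2, achieved by column Z.
Minimax strategy: Z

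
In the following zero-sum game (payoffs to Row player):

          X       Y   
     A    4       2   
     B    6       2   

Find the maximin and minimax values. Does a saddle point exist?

Maximin = 2, Minimax = 2, Saddle: True

Work:
Row minimums: [2, 2] → maximin = 2
Column maximums: [6, 2] → minimax = 2
Saddle point exists! Game value = 2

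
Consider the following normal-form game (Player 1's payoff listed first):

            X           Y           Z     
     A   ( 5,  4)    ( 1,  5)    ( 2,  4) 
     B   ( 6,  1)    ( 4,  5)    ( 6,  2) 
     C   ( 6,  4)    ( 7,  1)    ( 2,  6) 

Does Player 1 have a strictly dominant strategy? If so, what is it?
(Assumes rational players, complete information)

No strictly dominant strategy exists for Player 1

Work:
A strategy strictly dominates another if it gives a strictly higher payoff against every opponent action. Compare each pair of P1's strategies column-by-column:
  A vs B: [5 vs 6, 1 vs 4, 2 vs 6] → A does not strictly dominate B (column X: 5 ≤ 6)
  A vs C: [5 vs 6, 1 vs 7, 2 vs 2] → A does not strictly dominate C (column X: 5 ≤ 6)
  B vs A: [6 vs 5, 4 vs 1, 6 vs 2] → B strictly dominates A
  B vs C: [6 vs 6, 4 vs 7, 6 vs 2] → B does not strictly dominate C (column X: 6 ≤ 6)
  C vs A: [6 vs 5, 7 vs 1, 2 vs 2] → C does not strictly dominate A (column Z: 2 ≤ 2)
  C vs B: [6 vs 6, 7 vs 4, 2 vs 6] → C does not strictly dominate B (column X: 6 ≤ 6)
No single strategy strictly dominates all others → no strictly dominant strategy.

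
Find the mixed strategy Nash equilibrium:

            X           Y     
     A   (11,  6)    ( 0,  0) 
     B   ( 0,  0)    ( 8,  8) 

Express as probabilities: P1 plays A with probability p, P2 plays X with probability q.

p = 0.5714, q = 0.4211

Work:
Find probabilities that make opponent indifferent:
P2 chooses q to make P1 indifferent between A and B
P1 chooses p to make P2 indifferent between X and Y
Mixed NE: P1 plays (A: 0.5714, B: 0.4286), P2 plays (X: 0.4211, Y: 0.5789)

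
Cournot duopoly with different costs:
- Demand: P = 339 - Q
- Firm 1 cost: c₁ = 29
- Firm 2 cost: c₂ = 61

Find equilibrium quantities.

q₁* = 114.0, q₂* = 82.0

Work:
Reaction: q₁ = (339 - 29 - q₂)/2
Reaction: q₂ = (339 - 61 - q₁)/2
Solve simultaneously:
q₁* = (339 - 2×29 + 61)/3 = 114.0
q₂* = (339 - 2×61 + 29)/3 = 82.0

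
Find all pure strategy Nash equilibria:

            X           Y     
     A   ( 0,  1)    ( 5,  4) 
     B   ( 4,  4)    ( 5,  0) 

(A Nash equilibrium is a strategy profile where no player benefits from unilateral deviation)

Nash equilibrium: (A, Y), (B, X)

Work:
Best responses:
  P1 vs X: payoffs [0, 4] → best response B (payoff 4)
  P1 vs Y: payoffs [5, 5] → best response A/B (payoff 5)
  P2 vs A: payoffs [1, 4] → best response Y (payoff 4)
  P2 vs B: payoffs [4, 0] → best response X (payoff 4)
Mutual best responses: (A,Y), (B,X) → Nash equilibria.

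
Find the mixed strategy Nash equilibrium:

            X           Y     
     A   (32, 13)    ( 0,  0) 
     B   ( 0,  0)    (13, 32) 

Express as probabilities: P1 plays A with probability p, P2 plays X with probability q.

p = 0.7111, q = 0.2889

Work:
Find probabilities that make opponent indifferent:
P2 chooses q to make P1 indifferent between A and B
P1 chooses p to make P2 indifferent between X and Y
Mixed NE: P1 plays (A: 0.7111, B: 0.2889), P2 plays (X: 0.2889, Y: 0.7111)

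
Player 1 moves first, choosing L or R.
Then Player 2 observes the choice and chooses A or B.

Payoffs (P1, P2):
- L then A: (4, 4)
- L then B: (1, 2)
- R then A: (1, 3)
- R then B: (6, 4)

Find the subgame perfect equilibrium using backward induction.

P1 plays R, P2 plays A after L and B after R; Payoff (6, 4)

Work:
Backward induction:
After L: P2 chooses A → P1 gets 4
After R: P2 chooses B → P1 gets 6
P1 chooses R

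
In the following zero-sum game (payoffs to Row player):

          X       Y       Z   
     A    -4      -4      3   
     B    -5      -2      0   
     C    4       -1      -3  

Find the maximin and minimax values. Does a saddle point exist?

Maximin = -3, Minimax = -1, Saddle: False

Work:
Row minimums: [-4, -5, -3] → maximin = -3
Column maximums: [4, -1, 3] → minimax = -1
No saddle point (maximin ≠ minimax). Mixed strategy needed.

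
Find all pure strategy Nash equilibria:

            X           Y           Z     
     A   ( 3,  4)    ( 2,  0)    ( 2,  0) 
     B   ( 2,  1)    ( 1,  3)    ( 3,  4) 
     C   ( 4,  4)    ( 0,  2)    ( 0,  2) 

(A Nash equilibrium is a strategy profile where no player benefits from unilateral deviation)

Nash equilibrium: (B, Z), (C, X)

Work:
Best responses:
  P1 vs X: payoffs [3, 2, 4] → best response C (payoff 4)
  P1 vs Y: payoffs [2, 1, 0] → best response A (payoff 2)
  P1 vs Z: payoffs [2, 3, 0] → best response B (payoff 3)
  P2 vs A: payoffs [4, 0, 0] → best response X (payoff 4)
  P2 vs B: payoffs [1, 3, 4] → best response Z (payoff 4)
  P2 vs C: payoffs [4, 2, 2] → best response X (payoff 4)
Mutual best responses: (B,Z), (C,X) → Nash equilibria.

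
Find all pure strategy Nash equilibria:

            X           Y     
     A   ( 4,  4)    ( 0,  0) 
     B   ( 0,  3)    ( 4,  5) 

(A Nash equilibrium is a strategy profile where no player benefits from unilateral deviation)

Nash equilibrium: (A, X), (B, Y)

Work:
Best responses:
  P1 vs X: payoffs [4, 0] → best response A (payoff 4)
  P1 vs Y: payoffs [0, 4] → best response B (payoff 4)
  P2 vs A: payoffs [4, 0] → best response X (payoff 4)
  P2 vs B: payoffs [3, 5] → best response Y (payoff 5)
Mutual best responses: (A,X), (B,Y) → Nash equilibria.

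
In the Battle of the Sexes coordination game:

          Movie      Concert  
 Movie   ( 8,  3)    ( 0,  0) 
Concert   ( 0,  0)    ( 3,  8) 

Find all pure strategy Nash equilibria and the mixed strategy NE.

Pure NE: (Movie, Movie) and (Concert, Concert); Mixed NE: p = 0.7273, q = 0.2727

Work:
Check pure NE:
(Movie, Movie): (8, 3) - no unilateral deviation beneficial
(Concert, Concert): (3, 8) - no unilateral deviation beneficial
Mixed NE: P1 plays Movie with p = 0.7273, P2 plays Movie with q = 0.2727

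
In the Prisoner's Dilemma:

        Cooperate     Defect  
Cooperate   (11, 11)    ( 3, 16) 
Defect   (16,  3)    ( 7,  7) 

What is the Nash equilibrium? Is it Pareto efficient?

(Defect, Defect) is NE; not Pareto efficient

Work:
Defect dominates Cooperate for both players:
If P2 cooperates: Defect (16) > Cooperate (11)
If P2 defects: Defect (7) > Cooperate (3)
NE: (Defect, Defect) with payoff (7, 7)
But (Cooperate, Cooperate) = (11, 11) Pareto dominates (7, 7)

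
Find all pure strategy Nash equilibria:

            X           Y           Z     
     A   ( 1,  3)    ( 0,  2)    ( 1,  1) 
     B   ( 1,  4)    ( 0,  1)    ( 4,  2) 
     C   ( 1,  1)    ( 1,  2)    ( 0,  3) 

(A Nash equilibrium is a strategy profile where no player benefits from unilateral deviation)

Nash equilibrium: (A, X), (B, X)

Work:
Best responses:
  P1 vs X: payoffs [1, 1, 1] → best response A/B/C (payoff 1)
  P1 vs Y: payoffs [0, 0, 1] → best response C (payoff 1)
  P1 vs Z: payoffs [1, 4, 0] → best response B (payoff 4)
  P2 vs A: payoffs [3, 2, 1] → best response X (payoff 3)
  P2 vs B: payoffs [4, 1, 2] → best response X (payoff 4)
  P2 vs C: payoffs [1, 2, 3] → best response Z (payoff 3)
Mutual best responses: (A,X), (B,X) → Nash equilibria.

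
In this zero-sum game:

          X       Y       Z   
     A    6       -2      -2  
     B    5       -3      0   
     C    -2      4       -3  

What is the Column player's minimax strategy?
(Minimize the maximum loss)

Column should play Z, value = 0

Work:
Column player minimizes Row's maximum payoff:
Column X: max payoff to Row = 6
Column Y: max payoff to Row = 4
Column Z: max payoff to Row = 0
Minimum is 0, achieved by column Z.
Minimax strategy: Z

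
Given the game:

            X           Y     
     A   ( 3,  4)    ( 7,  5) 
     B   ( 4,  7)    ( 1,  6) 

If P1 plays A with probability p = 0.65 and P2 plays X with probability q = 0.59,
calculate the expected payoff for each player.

E[P1] = 3.9855, E[P2] = 5.173

Work:
E[P1] = p·q·π₁(A,X) + p·(1-q)·π₁(A,Y) + (1-p)·q·π₁(B,X) + (1-p)·(1-q)·π₁(B,Y)
= 0.65·0.59·3 + 0.65·0.41·7 + 0.35·0.59·4 + 0.35·0.41·1
= 3.9855

E[P2] = 5.173 (similar calculation)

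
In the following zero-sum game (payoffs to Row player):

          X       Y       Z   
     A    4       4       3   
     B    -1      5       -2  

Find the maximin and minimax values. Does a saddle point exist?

Maximin = 3, Minimax = 3, Saddle: True

Work:
Row minimums: [3, -2] → maximin = 3
Column maximums: [4, 5, 3] → minimax = 3
Saddle point exists! Game value = 3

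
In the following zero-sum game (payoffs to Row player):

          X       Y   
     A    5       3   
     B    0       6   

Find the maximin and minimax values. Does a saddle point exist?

Maximin = 3, Minimax = 5, Saddle: False

Work:
Row minimums: [3, 0] → maximin = 3
Column maximums: [5, 6] → minimax = 5
No saddle point (maximin ≠ minimax). Mixed strategy needed.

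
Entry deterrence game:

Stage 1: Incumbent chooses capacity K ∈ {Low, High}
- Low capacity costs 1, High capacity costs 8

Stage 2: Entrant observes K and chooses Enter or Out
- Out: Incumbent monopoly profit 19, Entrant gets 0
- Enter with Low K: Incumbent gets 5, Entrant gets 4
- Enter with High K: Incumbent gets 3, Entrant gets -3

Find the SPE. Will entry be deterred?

SPE: (High, Enter|Low, Out|High); Entry deterred. Incumbent net profit = 11

Work:
After Low K: Entrant enters (4 > 0)
After High K: Entrant stays out (-3 < 0)
Incumbent: Low → 5−1=4, High → 19−8=11
Incumbent chooses High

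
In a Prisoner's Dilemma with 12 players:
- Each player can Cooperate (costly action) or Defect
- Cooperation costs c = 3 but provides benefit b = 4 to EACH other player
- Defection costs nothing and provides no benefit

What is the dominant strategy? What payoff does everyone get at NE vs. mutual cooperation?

Dominant: Defect; NE payoff = 0; Coop payoff = 41

Work:
Defect dominates (saves cost c = 3, benefit to others is external)
NE: All defect → everyone gets 0
If all cooperate: each receives (11)×4 - 3 = 41
Social dilemma: 41 > 0 but NE gives 0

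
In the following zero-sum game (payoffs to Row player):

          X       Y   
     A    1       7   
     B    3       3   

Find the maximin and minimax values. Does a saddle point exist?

Maximin = 3, Minimax = 3, Saddle: True

Work:
Row minimums: [1, 3] → maximin = 3
Column maximums: [3, 7] → minimax = 3
Saddle point exists! Game value = 3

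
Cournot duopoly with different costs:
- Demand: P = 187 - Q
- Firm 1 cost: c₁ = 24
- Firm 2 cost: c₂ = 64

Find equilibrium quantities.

q₁* = 67.67, q₂* = 27.67

Work:
Reaction: q₁ = (187 - 24 - q₂)/2
Reaction: q₂ = (187 - 64 - q₁)/2
Solve simultaneously:
q₁* = (187 - 2×24 + 64)/3 = 67.67
q₂* = (187 - 2×64 + 24)/3 = 27.67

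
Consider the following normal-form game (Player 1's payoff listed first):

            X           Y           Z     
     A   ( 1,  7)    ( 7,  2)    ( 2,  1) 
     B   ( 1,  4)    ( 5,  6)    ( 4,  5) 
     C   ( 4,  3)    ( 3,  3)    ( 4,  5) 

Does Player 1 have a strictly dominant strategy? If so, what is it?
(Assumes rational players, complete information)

No strictly dominant strategy exists for Player 1

Work:
A strategy strictly dominates another if it gives a strictly higher payoff against every opponent action. Compare each pair of P1's strategies column-by-column:
  A vs B: [1 vs 1, 7 vs 5, 2 vs 4] → A does not strictly dominate B (column X: 1 ≤ 1)
  A vs C: [1 vs 4, 7 vs 3, 2 vs 4] → A does not strictly dominate C (column X: 1 ≤ 4)
  B vs A: [1 vs 1, 5 vs 7, 4 vs 2] → B does not strictly dominate A (column X: 1 ≤ 1)
  B vs C: [1 vs 4, 5 vs 3, 4 vs 4] → B does not strictly dominate C (column X: 1 ≤ 4)
  C vs A: [4 vs 1, 3 vs 7, 4 vs 2] → C does not strictly dominate A (column Y: 3 ≤ 7)
  C vs B: [4 vs 1, 3 vs 5, 4 vs 4] → C does not strictly dominate B (column Y: 3 ≤ 5)
No single strategy strictly dominates all others → no strictly dominant strategy.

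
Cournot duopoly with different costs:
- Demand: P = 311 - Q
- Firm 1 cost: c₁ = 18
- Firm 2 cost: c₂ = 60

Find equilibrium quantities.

q₁* = 111.67, q₂* = 69.67

Work:
Reaction: q₁ = (311 - 18 - q₂)/2
Reaction: q₂ = (311 - 60 - q₁)/2
Solve simultaneously:
q₁* = (311 - 2×18 + 60)/3 = 111.67
q₂* = (311 - 2×60 + 18)/3 = 69.67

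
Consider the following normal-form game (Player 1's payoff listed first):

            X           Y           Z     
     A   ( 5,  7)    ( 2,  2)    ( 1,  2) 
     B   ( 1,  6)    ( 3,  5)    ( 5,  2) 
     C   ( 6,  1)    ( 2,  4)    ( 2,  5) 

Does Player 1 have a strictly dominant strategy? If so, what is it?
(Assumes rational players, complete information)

No strictly dominant strategy exists for Player 1

Work:
A strategy strictly dominates another if it gives a strictly higher payoff against every opponent action. Compare each pair of P1's strategies column-by-column:
  A vs B: [5 vs 1, 2 vs 3, 1 vs 5] → A does not strictly dominate B (column Y: 2 ≤ 3)
  A vs C: [5 vs 6, 2 vs 2, 1 vs 2] → A does not strictly dominate C (column X: 5 ≤ 6)
  B vs A: [1 vs 5, 3 vs 2, 5 vs 1] → B does not strictly dominate A (column X: 1 ≤ 5)
  B vs C: [1 vs 6, 3 vs 2, 5 vs 2] → B does not strictly dominate C (column X: 1 ≤ 6)
  C vs A: [6 vs 5, 2 vs 2, 2 vs 1] → C does not strictly dominate A (column Y: 2 ≤ 2)
  C vs B: [6 vs 1, 2 vs 3, 2 vs 5] → C does not strictly dominate B (column Y: 2 ≤ 3)
No single strategy strictly dominates all others → no strictly dominant strategy.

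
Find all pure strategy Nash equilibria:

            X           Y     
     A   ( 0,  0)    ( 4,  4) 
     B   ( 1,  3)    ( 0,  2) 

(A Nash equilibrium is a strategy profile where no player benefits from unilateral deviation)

Nash equilibrium: (A, Y), (B, X)

Work:
Best responses:
  P1 vs X: payoffs [0, 1] → best response B (payoff 1)
  P1 vs Y: payoffs [4, 0] → best response A (payoff 4)
  P2 vs A: payoffs [0, 4] → best response Y (payoff 4)
  P2 vs B: payoffs [3, 2] → best response X (payoff 3)
Mutual best responses: (A,Y), (B,X) → Nash equilibria.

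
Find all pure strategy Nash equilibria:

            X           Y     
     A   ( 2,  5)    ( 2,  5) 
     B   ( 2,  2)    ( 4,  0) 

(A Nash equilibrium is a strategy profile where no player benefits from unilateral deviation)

Nash equilibrium: (A, X), (B, X)

Work:
Best responses:
  P1 vs X: payoffs [2, 2] → best response A/B (payoff 2)
  P1 vs Y: payoffs [2, 4] → best response B (payoff 4)
  P2 vs A: payoffs [5, 5] → best response X/Y (payoff 5)
  P2 vs B: payoffs [2, 0] → best response X (payoff 2)
Mutual best responses: (A,X), (B,X) → Nash equilibria.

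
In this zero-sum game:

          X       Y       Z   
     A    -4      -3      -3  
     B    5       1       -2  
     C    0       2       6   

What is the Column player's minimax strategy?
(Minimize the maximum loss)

Column should play Y, value = 2

Work:
Column player minimizes Row's maximum payoff:
Column X: max payoff to Row = 5
Column Y: max payoff to Row = 2
Column Z: max payoff to Row = 6
Minimum is 2, achieved by column Y.
Minimax strategy: Y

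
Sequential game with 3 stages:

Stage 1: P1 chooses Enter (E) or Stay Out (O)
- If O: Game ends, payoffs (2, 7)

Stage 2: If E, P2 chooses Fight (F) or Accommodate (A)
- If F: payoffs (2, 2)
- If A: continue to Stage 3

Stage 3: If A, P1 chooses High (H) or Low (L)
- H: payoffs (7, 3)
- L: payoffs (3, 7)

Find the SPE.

SPE: (E, A, H); Outcome (7, 3)

Work:
Stage 3: P1 chooses H (7 vs 3)
Stage 2: P2: F->2, A->3 (anticipating H). Choose A
Stage 1: P1: O->2, E->7 (anticipating A, H). Choose E
SPE path: E -> A -> H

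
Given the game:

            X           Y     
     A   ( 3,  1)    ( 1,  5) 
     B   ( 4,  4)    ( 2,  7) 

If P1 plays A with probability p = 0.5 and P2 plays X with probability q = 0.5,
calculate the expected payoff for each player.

E[P1] = 2.5, E[P2] = 4.25

Work:
E[P1] = p·q·π₁(A,X) + p·(1-q)·π₁(A,Y) + (1-p)·q·π₁(B,X) + (1-p)·(1-q)·π₁(B,Y)
= 0.5·0.5·3 + 0.5·0.5·1 + 0.5·0.5·4 + 0.5·0.5·2
= 2.5

E[P2] = 4.25 (similar calculation)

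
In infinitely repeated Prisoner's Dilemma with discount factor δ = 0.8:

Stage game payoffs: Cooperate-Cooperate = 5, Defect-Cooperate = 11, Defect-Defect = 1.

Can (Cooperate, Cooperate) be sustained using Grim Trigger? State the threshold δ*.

δ* = 0.6; since δ = 0.8 ≥ 0.6, cooperation can be sustained

Work:
For Grim Trigger:
Cooperate forever: 5/(1-δ)
Defect then punished: 11 + 1·δ/(1-δ)
Need: 5/(1-δ) ≥ 11 + 1·δ/(1-δ)
Solving: δ ≥ (T-R)/(T-P) = (11-5)/(11-1) = 0.6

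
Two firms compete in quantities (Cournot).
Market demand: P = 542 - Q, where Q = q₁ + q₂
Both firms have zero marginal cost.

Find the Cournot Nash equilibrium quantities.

q₁* = q₂* = 180.67; P* = 180.67

Work:
Profit: π_i = P·q_i = (a - q_i - q_j)·q_i
FOC: ∂π_i/∂q_i = a - 2q_i - q_j = 0
Reaction function: q_i = (542 - q_j)/2
Symmetry: q* = 542/3 = 180.67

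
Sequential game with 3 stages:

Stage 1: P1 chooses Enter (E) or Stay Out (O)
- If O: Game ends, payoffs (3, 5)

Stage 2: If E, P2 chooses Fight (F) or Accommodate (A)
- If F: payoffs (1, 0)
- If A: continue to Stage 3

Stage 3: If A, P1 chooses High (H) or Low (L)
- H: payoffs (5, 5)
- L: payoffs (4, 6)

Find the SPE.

SPE: (E, A, H); Outcome (5, 5)

Work:
Stage 3: P1 chooses H (5 vs 4)
Stage 2: P2: F->0, A->5 (anticipating H). Choose A
Stage 1: P1: O->3, E->5 (anticipating A, H). Choose E
SPE path: E -> A -> H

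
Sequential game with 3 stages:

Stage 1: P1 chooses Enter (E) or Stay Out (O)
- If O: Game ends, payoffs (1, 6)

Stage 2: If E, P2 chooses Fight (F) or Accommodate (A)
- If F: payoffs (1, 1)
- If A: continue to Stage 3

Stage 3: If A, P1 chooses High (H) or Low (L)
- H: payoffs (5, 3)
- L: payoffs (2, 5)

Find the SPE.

SPE: (E, A, H); Outcome (5, 3)

Work:
Stage 3: P1 chooses H (5 vs 2)
Stage 2: P2: F->1, A->3 (anticipating H). Choose A
Stage 1: P1: O->1, E->5 (anticipating A, H). Choose E
SPE path: E -> A -> H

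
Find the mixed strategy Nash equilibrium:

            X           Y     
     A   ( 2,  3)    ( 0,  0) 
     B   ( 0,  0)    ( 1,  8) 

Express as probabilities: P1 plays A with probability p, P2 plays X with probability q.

p = 0.7273, q = 0.3333

Work:
Find probabilities that make opponent indifferent:
P2 chooses q to make P1 indifferent between A and B
P1 chooses p to make P2 indifferent between X and Y
Mixed NE: P1 plays (A: 0.7273, B: 0.2727), P2 plays (X: 0.3333, Y: 0.6667)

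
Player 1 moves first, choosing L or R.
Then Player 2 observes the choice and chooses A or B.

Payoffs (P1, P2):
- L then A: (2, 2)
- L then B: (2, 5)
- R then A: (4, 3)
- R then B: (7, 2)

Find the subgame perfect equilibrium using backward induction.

P1 plays R, P2 plays B after L and A after R; Payoff (4, 3)

Work:
Backward induction:
After L: P2 chooses B → P1 gets 2
After R: P2 chooses A → P1 gets 4
P1 chooses R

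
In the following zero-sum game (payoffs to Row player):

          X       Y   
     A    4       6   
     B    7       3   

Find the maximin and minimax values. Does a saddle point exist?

Maximin = 4, Minimax = 6, Saddle: False

Work:
Row minimums: [4, 3] → maximin = 4
Column maximums: [7, 6] → minimax = 6
No saddle point (maximin ≠ minimax). Mixed strategy needed.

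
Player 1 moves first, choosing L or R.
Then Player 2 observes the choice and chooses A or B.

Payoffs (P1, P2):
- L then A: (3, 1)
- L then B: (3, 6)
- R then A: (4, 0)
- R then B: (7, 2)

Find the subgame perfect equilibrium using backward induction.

P1 plays R, P2 plays B after L and B after R; Payoff (7, 2)

Work:
Backward induction:
After L: P2 chooses B → P1 gets 3
After R: P2 chooses B → P1 gets 7
P1 chooses R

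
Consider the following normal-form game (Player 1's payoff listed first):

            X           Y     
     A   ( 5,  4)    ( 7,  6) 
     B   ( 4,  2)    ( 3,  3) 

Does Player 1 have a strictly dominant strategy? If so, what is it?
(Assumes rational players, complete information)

Yes, Player 1's strictly dominant strategy is A

Work:
A strategy strictly dominates another if it gives a strictly higher payoff against every opponent action. Compare each pair of P1's strategies column-by-column:
  A vs B: [5 vs 4, 7 vs 3] → A strictly dominates B
  B vs A: [4 vs 5, 3 vs 7] → B does not strictly dominate A (column X: 4 ≤ 5)
A strictly dominates every other strategy → strictly dominant.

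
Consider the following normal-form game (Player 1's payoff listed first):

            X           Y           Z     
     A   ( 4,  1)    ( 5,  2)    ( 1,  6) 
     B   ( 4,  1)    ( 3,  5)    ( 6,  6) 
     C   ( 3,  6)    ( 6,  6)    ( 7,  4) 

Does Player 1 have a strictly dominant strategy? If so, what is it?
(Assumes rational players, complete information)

No strictly dominant strategy exists for Player 1

Work:
A strategy strictly dominates another if it gives a strictly higher payoff against every opponent action. Compare each pair of P1's strategies column-by-column:
  A vs B: [4 vs 4, 5 vs 3, 1 vs 6] → A does not strictly dominate B (column X: 4 ≤ 4)
  A vs C: [4 vs 3, 5 vs 6, 1 vs 7] → A does not strictly dominate C (column Y: 5 ≤ 6)
  B vs A: [4 vs 4, 3 vs 5, 6 vs 1] → B does not strictly dominate A (column X: 4 ≤ 4)
  B vs C: [4 vs 3, 3 vs 6, 6 vs 7] → B does not strictly dominate C (column Y: 3 ≤ 6)
  C vs A: [3 vs 4, 6 vs 5, 7 vs 1] → C does not strictly dominate A (column X: 3 ≤ 4)
  C vs B: [3 vs 4, 6 vs 3, 7 vs 6] → C does not strictly dominate B (column X: 3 ≤ 4)
No single strategy strictly dominates all others → no strictly dominant strategy.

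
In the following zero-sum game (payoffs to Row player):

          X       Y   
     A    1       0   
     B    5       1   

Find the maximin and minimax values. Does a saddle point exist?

Maximin = 1, Minimax = 1, Saddle: True

Work:
Row minimums: [0, 1] → maximin = 1
Column maximums: [5, 1] → minimax = 1
Saddle point exists! Game value = 1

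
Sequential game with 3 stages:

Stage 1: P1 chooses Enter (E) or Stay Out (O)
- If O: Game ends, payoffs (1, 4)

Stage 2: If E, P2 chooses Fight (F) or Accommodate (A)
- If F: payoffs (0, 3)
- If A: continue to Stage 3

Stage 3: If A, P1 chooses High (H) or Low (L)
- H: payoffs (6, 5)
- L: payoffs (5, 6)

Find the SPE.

SPE: (E, A, H); Outcome (6, 5)

Work:
Stage 3: P1 chooses H (6 vs 5)
Stage 2: P2: F->3, A->5 (anticipating H). Choose A
Stage 1: P1: O->1, E->6 (anticipating A, H). Choose E
SPE path: E -> A -> H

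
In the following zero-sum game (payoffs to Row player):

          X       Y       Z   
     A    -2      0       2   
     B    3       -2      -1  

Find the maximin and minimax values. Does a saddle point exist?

Maximin = -2, Minimax = 0, Saddle: False

Work:
Row minimums: [-2, -2] → maximin = -2
Column maximums: [3, 0, 2] → minimax = 0
No saddle point (maximin ≠ minimax). Mixed strategy needed.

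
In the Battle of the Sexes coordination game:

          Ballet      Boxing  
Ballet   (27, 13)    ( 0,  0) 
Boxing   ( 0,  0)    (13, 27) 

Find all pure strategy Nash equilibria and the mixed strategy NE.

Pure NE: (Ballet, Ballet) and (Boxing, Boxing); Mixed NE: p = 0.675, q = 0.325

Work:
Check pure NE:
(Ballet, Ballet): (27, 13) - no unilateral deviation beneficial
(Boxing, Boxing): (13, 27) - no unilateral deviation beneficial
Mixed NE: P1 plays Ballet with p = 0.675, P2 plays Ballet with q = 0.325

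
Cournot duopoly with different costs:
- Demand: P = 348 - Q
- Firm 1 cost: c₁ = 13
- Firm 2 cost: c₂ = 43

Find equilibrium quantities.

q₁* = 121.67, q₂* = 91.67

Work:
Reaction: q₁ = (348 - 13 - q₂)/2
Reaction: q₂ = (348 - 43 - q₁)/2
Solve simultaneously:
q₁* = (348 - 2×13 + 43)/3 = 121.67
q₂* = (348 - 2×43 + 13)/3 = 91.67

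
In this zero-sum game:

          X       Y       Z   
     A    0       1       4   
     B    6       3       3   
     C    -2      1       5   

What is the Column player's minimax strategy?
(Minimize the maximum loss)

Column should play Y, value = 3

Work:
Column player minimizes Row's maximum payoff:
Column X: max payoff to Row = 6
Column Y: max payoff to Row = 3
Column Z: max payoff to Row = 5
Minimum is 3, achieved by column Y.
Minimax strategy: Y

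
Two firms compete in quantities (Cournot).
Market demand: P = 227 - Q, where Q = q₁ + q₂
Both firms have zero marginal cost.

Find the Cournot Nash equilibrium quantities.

q₁* = q₂* = 75.67; P* = 75.67

Work:
Profit: π_i = P·q_i = (a - q_i - q_j)·q_i
FOC: ∂π_i/∂q_i = a - 2q_i - q_j = 0
Reaction function: q_i = (227 - q_j)/2
Symmetry: q* = 227/3 = 75.67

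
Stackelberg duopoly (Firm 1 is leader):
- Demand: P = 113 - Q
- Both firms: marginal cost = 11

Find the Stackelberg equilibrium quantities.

q₁* (leader) = 51.0, q₂* (follower) = 25.5

Work:
Follower's reaction: q₂ = (a - c - q₁)/2
Leader substitutes: π₁ = q₁·(a - q₁ - (a-c-q₁)/2 - c)
FOC: q₁* = (113 - 11)/2 = 51.00
Then: q₂* = (113 - 11 - 51.0)/2 = 25.50
Leader has first-mover advantage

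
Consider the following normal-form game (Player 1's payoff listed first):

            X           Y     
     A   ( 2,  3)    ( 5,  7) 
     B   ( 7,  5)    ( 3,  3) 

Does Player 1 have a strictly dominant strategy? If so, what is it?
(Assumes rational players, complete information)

No strictly dominant strategy exists for Player 1

Work:
A strategy strictly dominates another if it gives a strictly higher payoff against every opponent action. Compare each pair of P1's strategies column-by-column:
  A vs B: [2 vs 7, 5 vs 3] → A does not strictly dominate B (column X: 2 ≤ 7)
  B vs A: [7 vs 2, 3 vs 5] → B does not strictly dominate A (column Y: 3 ≤ 5)
No single strategy strictly dominates all others → no strictly dominant strategy.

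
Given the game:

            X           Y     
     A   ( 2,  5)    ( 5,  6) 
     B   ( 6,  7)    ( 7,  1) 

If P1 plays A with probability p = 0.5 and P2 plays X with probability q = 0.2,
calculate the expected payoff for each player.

E[P1] = 5.6, E[P2] = 4.0

Work:
E[P1] = p·q·π₁(A,X) + p·(1-q)·π₁(A,Y) + (1-p)·q·π₁(B,X) + (1-p)·(1-q)·π₁(B,Y)
= 0.5·0.2·2 + 0.5·0.8·5 + 0.5·0.2·6 + 0.5·0.8·7
= 5.6

E[P2] = 4.0 (similar calculation)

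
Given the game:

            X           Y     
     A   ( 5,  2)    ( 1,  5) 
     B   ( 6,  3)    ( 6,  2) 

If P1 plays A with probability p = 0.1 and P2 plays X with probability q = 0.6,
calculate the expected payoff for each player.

E[P1] = 5.74, E[P2] = 2.66

Work:
E[P1] = p·q·π₁(A,X) + p·(1-q)·π₁(A,Y) + (1-p)·q·π₁(B,X) + (1-p)·(1-q)·π₁(B,Y)
= 0.1·0.6·5 + 0.1·0.4·1 + 0.9·0.6·6 + 0.9·0.4·6
= 5.74

E[P2] = 2.66 (similar calculation)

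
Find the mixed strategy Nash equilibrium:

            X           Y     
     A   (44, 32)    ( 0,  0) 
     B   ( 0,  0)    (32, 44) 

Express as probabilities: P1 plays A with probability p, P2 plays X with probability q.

p = 0.5789, q = 0.4211

Work:
Find probabilities that make opponent indifferent:
P2 chooses q to make P1 indifferent between A and B
P1 chooses p to make P2 indifferent between X and Y
Mixed NE: P1 plays (A: 0.5789, B: 0.4211), P2 plays (X: 0.4211, Y: 0.5789)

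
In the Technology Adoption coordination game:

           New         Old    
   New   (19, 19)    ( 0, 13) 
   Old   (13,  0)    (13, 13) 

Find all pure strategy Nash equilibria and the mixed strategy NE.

Pure NE: (New, New) and (Old, Old); Mixed NE: p = 0.6842, q = 0.6842

Work:
Check pure NE:
(New, New): (19, 19) - no unilateral deviation beneficial
(Old, Old): (13, 13) - no unilateral deviation beneficial
Mixed NE: P1 plays New with p = 0.6842, P2 plays New with q = 0.6842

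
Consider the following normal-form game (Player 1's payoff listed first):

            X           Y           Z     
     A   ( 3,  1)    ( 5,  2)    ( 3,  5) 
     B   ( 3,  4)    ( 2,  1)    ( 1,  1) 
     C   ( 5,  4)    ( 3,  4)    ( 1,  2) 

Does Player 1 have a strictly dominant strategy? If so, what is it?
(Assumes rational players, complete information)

No strictly dominant strategy exists for Player 1

Work:
A strategy strictly dominates another if it gives a strictly higher payoff against every opponent action. Compare each pair of P1's strategies column-by-column:
  A vs B: [3 vs 3, 5 vs 2, 3 vs 1] → A does not strictly dominate B (column X: 3 ≤ 3)
  A vs C: [3 vs 5, 5 vs 3, 3 vs 1] → A does not strictly dominate C (column X: 3 ≤ 5)
  B vs A: [3 vs 3, 2 vs 5, 1 vs 3] → B does not strictly dominate A (column X: 3 ≤ 3)
  B vs C: [3 vs 5, 2 vs 3, 1 vs 1] → B does not strictly dominate C (column X: 3 ≤ 5)
  C vs A: [5 vs 3, 3 vs 5, 1 vs 3] → C does not strictly dominate A (column Y: 3 ≤ 5)
  C vs B: [5 vs 3, 3 vs 2, 1 vs 1] → C does not strictly dominate B (column Z: 1 ≤ 1)
No single strategy strictly dominates all others → no strictly dominant strategy.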